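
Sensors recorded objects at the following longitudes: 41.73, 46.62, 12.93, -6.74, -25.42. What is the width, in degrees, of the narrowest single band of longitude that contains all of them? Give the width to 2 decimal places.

Sort the longitudes: -25.42°, -6.74°, +12.93°, +41.73°, +46.62°.
Eastward gaps between consecutive values (wrapping around): 18.68°, 19.67°, 28.80°, 4.89°, 287.96°.
Largest gap = 287.96° ⇒ minimal covering band is its complement: 360° − 287.96° = 72.04°.
Band runs from -25.42° eastward to +46.62°.

72.04°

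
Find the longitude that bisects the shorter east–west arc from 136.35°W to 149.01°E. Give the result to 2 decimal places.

Signed shortest Δλ from -136.35° to +149.01° is -74.64°.
Midpoint longitude = -136.35° + (-74.64°)/2 = -136.35° − 37.32° = -173.67°.
(The naïve average (-136.35 + +149.01)/2 = 6.33° is on the wrong side of the globe.)

173.67°W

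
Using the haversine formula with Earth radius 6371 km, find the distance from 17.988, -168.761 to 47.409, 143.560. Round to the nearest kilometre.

Δλ = 143.560 − -168.761 = 312.321°; wrapped into (−180°, 180°]: -47.679°.
Δφ = 47.409 − 17.988 = 29.421°.
a = sin²(Δφ/2) + cos φ₁ · cos φ₂ · sin²(Δλ/2) = 0.169634.
c = 2·atan2(√a, √(1−a)) = 0.84900 rad → d = 6371·c ≈ 5408.99 km.

5409 km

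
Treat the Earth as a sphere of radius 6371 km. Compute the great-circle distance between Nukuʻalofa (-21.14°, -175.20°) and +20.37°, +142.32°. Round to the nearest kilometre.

6529 km

Δλ = 142.32 − -175.20 = 317.52°; wrapped into (−180°, 180°]: -42.48°.
Δφ = 20.37 − -21.14 = 41.51°.
a = sin²(Δφ/2) + cos φ₁ · cos φ₂ · sin²(Δλ/2) = 0.240336.
c = 2·atan2(√a, √(1−a)) = 1.02473 rad → d = 6371·c ≈ 6528.57 km.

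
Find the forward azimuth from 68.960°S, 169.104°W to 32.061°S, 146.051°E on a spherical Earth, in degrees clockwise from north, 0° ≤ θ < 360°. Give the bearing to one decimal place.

301.8°

Δλ = 146.051 − -169.104 = 315.155°; wrapped into (−180°, 180°]: -44.845°.
θ = atan2( sin Δλ · cos φ₂ , cos φ₁ · sin φ₂ − sin φ₁ · cos φ₂ · cos Δλ )
  = atan2(-0.59764, 0.37024) = -58.221° → normalised to [0°, 360°): 301.779°.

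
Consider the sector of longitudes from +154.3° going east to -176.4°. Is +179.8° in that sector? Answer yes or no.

Band width going east from +154.3° to -176.4°: ((-176.4 − 154.3) mod 360) = 29.3°.
Offset of +179.8° east of the west edge: ((179.8 − 154.3) mod 360) = 25.5°.
25.5° ≤ 29.3° ⇒ inside.

Yes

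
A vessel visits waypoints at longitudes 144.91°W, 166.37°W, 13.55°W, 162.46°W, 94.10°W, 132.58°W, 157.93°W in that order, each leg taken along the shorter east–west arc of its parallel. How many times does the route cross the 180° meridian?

0

Leg 1: -144.91° → -166.37°, shortest Δλ = -21.46° (west) — does not cross 180°.
Leg 2: -166.37° → -13.55°, shortest Δλ = 152.82° (east) — does not cross 180°.
Leg 3: -13.55° → -162.46°, shortest Δλ = -148.91° (west) — does not cross 180°.
Leg 4: -162.46° → -94.10°, shortest Δλ = 68.36° (east) — does not cross 180°.
Leg 5: -94.10° → -132.58°, shortest Δλ = -38.48° (west) — does not cross 180°.
Leg 6: -132.58° → -157.93°, shortest Δλ = -25.35° (west) — does not cross 180°.
Total crossings: 0.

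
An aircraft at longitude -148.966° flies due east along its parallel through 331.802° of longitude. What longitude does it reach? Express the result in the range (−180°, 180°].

-177.164°

Start at -148.966°; shift +331.802° → +182.836°.
+182.836° lies outside (−180°, 180°]; subtract 360° → -177.164°.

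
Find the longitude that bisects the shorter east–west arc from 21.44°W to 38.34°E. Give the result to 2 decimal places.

8.45°E

Signed shortest Δλ from -21.44° to +38.34° is +59.78°.
Midpoint longitude = -21.44° + (+59.78°)/2 = -21.44° + 29.89° = +8.45°.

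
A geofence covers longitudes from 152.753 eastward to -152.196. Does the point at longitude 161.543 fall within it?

Yes

Band width going east from +152.753° to -152.196°: ((-152.196 − 152.753) mod 360) = 55.051°.
Offset of +161.543° east of the west edge: ((161.543 − 152.753) mod 360) = 8.790°.
8.790° ≤ 55.051° ⇒ inside.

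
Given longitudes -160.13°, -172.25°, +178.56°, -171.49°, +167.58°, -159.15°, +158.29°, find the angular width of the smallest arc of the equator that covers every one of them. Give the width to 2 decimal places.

42.56°

Sort the longitudes: -172.25°, -171.49°, -160.13°, -159.15°, +158.29°, +167.58°, +178.56°.
Eastward gaps between consecutive values (wrapping around): 0.76°, 11.36°, 0.98°, 317.44°, 9.29°, 10.98°, 9.19°.
Largest gap = 317.44° ⇒ minimal covering band is its complement: 360° − 317.44° = 42.56°.
Band runs from +158.29° eastward to -159.15°, crossing the antimeridian.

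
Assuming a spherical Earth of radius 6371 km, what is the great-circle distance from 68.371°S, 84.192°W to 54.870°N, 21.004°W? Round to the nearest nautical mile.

Δλ = -21.004 − -84.192 = 63.188°.
Δφ = 54.870 − -68.371 = 123.241°.
a = sin²(Δφ/2) + cos φ₁ · cos φ₂ · sin²(Δλ/2) = 0.832296.
c = 2·atan2(√a, √(1−a)) = 2.29774 rad → d = 6371·c ≈ 14638.93 km ≈ 7904.39 nmi.

7904 nmi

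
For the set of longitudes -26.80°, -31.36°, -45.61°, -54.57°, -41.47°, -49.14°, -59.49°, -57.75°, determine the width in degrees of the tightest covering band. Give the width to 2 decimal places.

Sort the longitudes: -59.49°, -57.75°, -54.57°, -49.14°, -45.61°, -41.47°, -31.36°, -26.80°.
Eastward gaps between consecutive values (wrapping around): 1.74°, 3.18°, 5.43°, 3.53°, 4.14°, 10.11°, 4.56°, 327.31°.
Largest gap = 327.31° ⇒ minimal covering band is its complement: 360° − 327.31° = 32.69°.
Band runs from -59.49° eastward to -26.80°.

32.69°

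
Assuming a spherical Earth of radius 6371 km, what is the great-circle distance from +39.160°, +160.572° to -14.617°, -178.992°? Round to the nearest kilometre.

Δλ = -178.992 − 160.572 = -339.564°; wrapped into (−180°, 180°]: 20.436°.
Δφ = -14.617 − 39.160 = -53.777°.
a = sin²(Δφ/2) + cos φ₁ · cos φ₂ · sin²(Δλ/2) = 0.228146.
c = 2·atan2(√a, √(1−a)) = 0.99595 rad → d = 6371·c ≈ 6345.18 km.

6345 km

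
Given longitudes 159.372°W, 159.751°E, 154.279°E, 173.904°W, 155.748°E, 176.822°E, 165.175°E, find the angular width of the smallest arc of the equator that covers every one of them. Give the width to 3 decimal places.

46.349°

Sort the longitudes: -173.904°, -159.372°, +154.279°, +155.748°, +159.751°, +165.175°, +176.822°.
Eastward gaps between consecutive values (wrapping around): 14.532°, 313.651°, 1.469°, 4.003°, 5.424°, 11.647°, 9.274°.
Largest gap = 313.651° ⇒ minimal covering band is its complement: 360° − 313.651° = 46.349°.
Band runs from +154.279° eastward to -159.372°, crossing the antimeridian.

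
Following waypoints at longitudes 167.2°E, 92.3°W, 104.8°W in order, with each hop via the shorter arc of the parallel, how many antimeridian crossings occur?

Leg 1: +167.2° → -92.3°, shortest Δλ = 100.5° (east) — crosses 180°.
Leg 2: -92.3° → -104.8°, shortest Δλ = -12.5° (west) — does not cross 180°.
Total crossings: 1.

1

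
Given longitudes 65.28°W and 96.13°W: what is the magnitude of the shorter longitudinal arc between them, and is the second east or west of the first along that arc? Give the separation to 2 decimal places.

30.85° west

Raw difference: -96.13 − -65.28 = -30.85°.
Normalise into (−180°, 180°]: -30.85° stays -30.85°.
Negative ⇒ the second point lies to the west; separation 30.85°.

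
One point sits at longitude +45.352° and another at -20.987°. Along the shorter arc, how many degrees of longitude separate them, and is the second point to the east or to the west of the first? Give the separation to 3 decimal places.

Raw difference: -20.987 − 45.352 = -66.339°.
Normalise into (−180°, 180°]: -66.339° stays -66.339°.
Negative ⇒ the second point lies to the west; separation 66.339°.

66.339° west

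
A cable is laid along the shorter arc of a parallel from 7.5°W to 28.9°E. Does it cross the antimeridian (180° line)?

Signed shortest Δλ = ((28.9 − -7.5 + 180) mod 360) − 180 = 36.4°.
Going east by 36.4° from -7.5° reaches +28.9° without touching 180°.

No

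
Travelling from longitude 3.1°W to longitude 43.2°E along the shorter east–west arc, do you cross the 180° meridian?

No

Signed shortest Δλ = ((43.2 − -3.1 + 180) mod 360) − 180 = 46.3°.
Going east by 46.3° from -3.1° reaches +43.2° without touching 180°.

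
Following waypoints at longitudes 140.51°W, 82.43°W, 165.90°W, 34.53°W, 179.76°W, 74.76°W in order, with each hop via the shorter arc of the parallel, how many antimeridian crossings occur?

0

Leg 1: -140.51° → -82.43°, shortest Δλ = 58.08° (east) — does not cross 180°.
Leg 2: -82.43° → -165.90°, shortest Δλ = -83.47° (west) — does not cross 180°.
Leg 3: -165.90° → -34.53°, shortest Δλ = 131.37° (east) — does not cross 180°.
Leg 4: -34.53° → -179.76°, shortest Δλ = -145.23° (west) — does not cross 180°.
Leg 5: -179.76° → -74.76°, shortest Δλ = 105.0° (east) — does not cross 180°.
Total crossings: 0.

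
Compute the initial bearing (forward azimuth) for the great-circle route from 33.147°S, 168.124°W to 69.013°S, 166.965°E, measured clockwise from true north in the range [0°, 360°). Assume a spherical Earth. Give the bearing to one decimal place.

Δλ = 166.965 − -168.124 = 335.089°; wrapped into (−180°, 180°]: -24.911°.
θ = atan2( sin Δλ · cos φ₂ , cos φ₁ · sin φ₂ − sin φ₁ · cos φ₂ · cos Δλ )
  = atan2(-0.15086, -0.60411) = -165.979° → normalised to [0°, 360°): 194.021°.

194.0°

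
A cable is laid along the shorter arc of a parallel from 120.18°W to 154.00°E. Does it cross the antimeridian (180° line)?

Yes

Naïve |154.00 − -120.18| = 274.18° > 180°, so the shorter arc goes the other way round — across 180°.
Signed shortest Δλ = ((154.00 − -120.18 + 180) mod 360) − 180 = -85.82°.
Going west by 85.82° from -120.18° passes through 180° before reaching +154.00°.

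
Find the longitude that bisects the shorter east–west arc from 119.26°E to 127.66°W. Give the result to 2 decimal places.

Signed shortest Δλ from +119.26° to -127.66° is +113.08°.
Midpoint longitude = +119.26° + (+113.08°)/2 = +119.26° + 56.54° = +175.80°.
(The naïve average (+119.26 + -127.66)/2 = -4.2° is on the wrong side of the globe.)

175.80°E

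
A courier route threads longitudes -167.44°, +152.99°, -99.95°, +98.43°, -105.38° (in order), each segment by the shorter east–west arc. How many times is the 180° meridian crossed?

Leg 1: -167.44° → +152.99°, shortest Δλ = -39.57° (west) — crosses 180°.
Leg 2: +152.99° → -99.95°, shortest Δλ = 107.06° (east) — crosses 180°.
Leg 3: -99.95° → +98.43°, shortest Δλ = -161.62° (west) — crosses 180°.
Leg 4: +98.43° → -105.38°, shortest Δλ = 156.19° (east) — crosses 180°.
Total crossings: 4.

4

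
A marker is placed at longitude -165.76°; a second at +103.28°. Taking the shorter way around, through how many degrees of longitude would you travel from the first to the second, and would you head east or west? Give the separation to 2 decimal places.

Raw difference: 103.28 − -165.76 = 269.04°.
Normalise into (−180°, 180°]: 269.04° − 360° = -90.96°.
Negative ⇒ the second point lies to the west; separation 90.96°.

90.96° west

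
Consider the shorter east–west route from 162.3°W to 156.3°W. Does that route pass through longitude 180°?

No

Signed shortest Δλ = ((-156.3 − -162.3 + 180) mod 360) − 180 = 6.0°.
Going east by 6.0° from -162.3° reaches -156.3° without touching 180°.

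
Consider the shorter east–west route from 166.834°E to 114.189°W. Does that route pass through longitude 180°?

Yes

Naïve |-114.189 − 166.834| = 281.023° > 180°, so the shorter arc goes the other way round — across 180°.
Signed shortest Δλ = ((-114.189 − 166.834 + 180) mod 360) − 180 = 78.977°.
Going east by 78.977° from +166.834° passes through 180° before reaching -114.189°.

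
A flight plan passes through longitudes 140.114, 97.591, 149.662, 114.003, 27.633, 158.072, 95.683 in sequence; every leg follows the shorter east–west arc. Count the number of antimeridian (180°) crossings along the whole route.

Leg 1: +140.114° → +97.591°, shortest Δλ = -42.523° (west) — does not cross 180°.
Leg 2: +97.591° → +149.662°, shortest Δλ = 52.071° (east) — does not cross 180°.
Leg 3: +149.662° → +114.003°, shortest Δλ = -35.659° (west) — does not cross 180°.
Leg 4: +114.003° → +27.633°, shortest Δλ = -86.37° (west) — does not cross 180°.
Leg 5: +27.633° → +158.072°, shortest Δλ = 130.439° (east) — does not cross 180°.
Leg 6: +158.072° → +95.683°, shortest Δλ = -62.389° (west) — does not cross 180°.
Total crossings: 0.

0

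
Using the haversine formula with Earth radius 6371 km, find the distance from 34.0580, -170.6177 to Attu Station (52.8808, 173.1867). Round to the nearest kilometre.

Δλ = 173.1867 − -170.6177 = 343.8044°; wrapped into (−180°, 180°]: -16.1956°.
Δφ = 52.8808 − 34.0580 = 18.8228°.
a = sin²(Δφ/2) + cos φ₁ · cos φ₂ · sin²(Δλ/2) = 0.036660.
c = 2·atan2(√a, √(1−a)) = 0.38532 rad → d = 6371·c ≈ 2454.84 km.

2455 km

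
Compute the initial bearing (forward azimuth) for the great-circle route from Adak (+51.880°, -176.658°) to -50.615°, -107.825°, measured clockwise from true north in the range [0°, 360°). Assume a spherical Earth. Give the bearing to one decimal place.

138.0°

Δλ = -107.825 − -176.658 = 68.833°.
θ = atan2( sin Δλ · cos φ₂ , cos φ₁ · sin φ₂ − sin φ₁ · cos φ₂ · cos Δλ )
  = atan2(0.59172, -0.65737) = 138.009° → normalised to [0°, 360°): 138.009°.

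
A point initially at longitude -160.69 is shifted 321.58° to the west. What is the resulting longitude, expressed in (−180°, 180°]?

Start at -160.69°; shift −321.58° → -482.27°.
-482.27° lies outside (−180°, 180°]; add 360° → -122.27°.

-122.27°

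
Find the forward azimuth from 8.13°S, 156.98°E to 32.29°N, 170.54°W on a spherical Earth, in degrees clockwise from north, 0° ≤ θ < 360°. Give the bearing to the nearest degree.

36°

Δλ = -170.54 − 156.98 = -327.52°; wrapped into (−180°, 180°]: 32.48°.
θ = atan2( sin Δλ · cos φ₂ , cos φ₁ · sin φ₂ − sin φ₁ · cos φ₂ · cos Δλ )
  = atan2(0.45396, 0.62969) = 35.789° → normalised to [0°, 360°): 35.789°.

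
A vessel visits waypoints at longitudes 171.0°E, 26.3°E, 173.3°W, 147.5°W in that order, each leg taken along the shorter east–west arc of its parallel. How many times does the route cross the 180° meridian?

Leg 1: +171.0° → +26.3°, shortest Δλ = -144.7° (west) — does not cross 180°.
Leg 2: +26.3° → -173.3°, shortest Δλ = 160.4° (east) — crosses 180°.
Leg 3: -173.3° → -147.5°, shortest Δλ = 25.8° (east) — does not cross 180°.
Total crossings: 1.

1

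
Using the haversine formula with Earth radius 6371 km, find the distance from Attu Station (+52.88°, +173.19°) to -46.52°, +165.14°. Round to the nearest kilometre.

Δλ = 165.14 − 173.19 = -8.05°.
Δφ = -46.52 − 52.88 = -99.40°.
a = sin²(Δφ/2) + cos φ₁ · cos φ₂ · sin²(Δλ/2) = 0.583709.
c = 2·atan2(√a, √(1−a)) = 1.73901 rad → d = 6371·c ≈ 11079.21 km.

11079 km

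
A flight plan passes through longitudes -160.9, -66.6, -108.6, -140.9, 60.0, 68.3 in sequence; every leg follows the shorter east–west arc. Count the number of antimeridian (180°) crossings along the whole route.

Leg 1: -160.9° → -66.6°, shortest Δλ = 94.3° (east) — does not cross 180°.
Leg 2: -66.6° → -108.6°, shortest Δλ = -42.0° (west) — does not cross 180°.
Leg 3: -108.6° → -140.9°, shortest Δλ = -32.3° (west) — does not cross 180°.
Leg 4: -140.9° → +60.0°, shortest Δλ = -159.1° (west) — crosses 180°.
Leg 5: +60.0° → +68.3°, shortest Δλ = 8.3° (east) — does not cross 180°.
Total crossings: 1.

1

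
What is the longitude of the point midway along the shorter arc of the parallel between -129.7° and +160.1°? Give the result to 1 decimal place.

Signed shortest Δλ from -129.7° to +160.1° is -70.2°.
Midpoint longitude = -129.7° + (-70.2°)/2 = -129.7° − 35.1° = -164.8°.
(The naïve average (-129.7 + +160.1)/2 = 15.2° is on the wrong side of the globe.)

-164.8°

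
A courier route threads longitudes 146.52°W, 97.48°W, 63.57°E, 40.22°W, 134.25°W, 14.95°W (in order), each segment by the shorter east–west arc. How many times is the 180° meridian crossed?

Leg 1: -146.52° → -97.48°, shortest Δλ = 49.04° (east) — does not cross 180°.
Leg 2: -97.48° → +63.57°, shortest Δλ = 161.05° (east) — does not cross 180°.
Leg 3: +63.57° → -40.22°, shortest Δλ = -103.79° (west) — does not cross 180°.
Leg 4: -40.22° → -134.25°, shortest Δλ = -94.03° (west) — does not cross 180°.
Leg 5: -134.25° → -14.95°, shortest Δλ = 119.3° (east) — does not cross 180°.
Total crossings: 0.

0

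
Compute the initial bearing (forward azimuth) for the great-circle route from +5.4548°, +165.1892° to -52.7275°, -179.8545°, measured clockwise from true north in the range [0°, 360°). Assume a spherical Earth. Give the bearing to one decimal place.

169.6°

Δλ = -179.8545 − 165.1892 = -345.0437°; wrapped into (−180°, 180°]: 14.9563°.
θ = atan2( sin Δλ · cos φ₂ , cos φ₁ · sin φ₂ − sin φ₁ · cos φ₂ · cos Δλ )
  = atan2(0.15630, -0.84778) = 169.554° → normalised to [0°, 360°): 169.554°.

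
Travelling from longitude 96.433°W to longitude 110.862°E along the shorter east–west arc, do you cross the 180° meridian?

Naïve |110.862 − -96.433| = 207.295° > 180°, so the shorter arc goes the other way round — across 180°.
Signed shortest Δλ = ((110.862 − -96.433 + 180) mod 360) − 180 = -152.705°.
Going west by 152.705° from -96.433° passes through 180° before reaching +110.862°.

Yes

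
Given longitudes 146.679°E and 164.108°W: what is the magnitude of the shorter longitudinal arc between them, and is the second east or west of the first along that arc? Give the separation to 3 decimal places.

Raw difference: -164.108 − 146.679 = -310.787°.
Normalise into (−180°, 180°]: -310.787° + 360° = 49.213°.
Positive ⇒ the second point lies to the east; separation 49.213°.

49.213° east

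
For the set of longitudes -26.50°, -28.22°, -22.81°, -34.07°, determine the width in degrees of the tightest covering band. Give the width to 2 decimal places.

Sort the longitudes: -34.07°, -28.22°, -26.50°, -22.81°.
Eastward gaps between consecutive values (wrapping around): 5.85°, 1.72°, 3.69°, 348.74°.
Largest gap = 348.74° ⇒ minimal covering band is its complement: 360° − 348.74° = 11.26°.
Band runs from -34.07° eastward to -22.81°.

11.26°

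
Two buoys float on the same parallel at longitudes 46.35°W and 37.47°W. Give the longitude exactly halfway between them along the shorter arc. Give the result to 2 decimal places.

41.91°W

Signed shortest Δλ from -46.35° to -37.47° is +8.88°.
Midpoint longitude = -46.35° + (+8.88°)/2 = -46.35° + 4.44° = -41.91°.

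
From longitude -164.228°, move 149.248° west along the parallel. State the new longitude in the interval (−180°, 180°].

+46.524°

Start at -164.228°; shift −149.248° → -313.476°.
-313.476° lies outside (−180°, 180°]; add 360° → +46.524°.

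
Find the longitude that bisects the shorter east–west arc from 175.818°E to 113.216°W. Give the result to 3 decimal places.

Signed shortest Δλ from +175.818° to -113.216° is +70.966°.
Midpoint longitude = +175.818° + (+70.966°)/2 = +175.818° + 35.483° = +211.301°.
Normalise into (−180°, 180°]: -148.699°.
(The naïve average (+175.818 + -113.216)/2 = 31.301° is on the wrong side of the globe.)

148.699°W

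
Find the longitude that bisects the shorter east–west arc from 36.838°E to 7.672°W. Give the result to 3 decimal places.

14.583°E

Signed shortest Δλ from +36.838° to -7.672° is -44.510°.
Midpoint longitude = +36.838° + (-44.510°)/2 = +36.838° − 22.255° = +14.583°.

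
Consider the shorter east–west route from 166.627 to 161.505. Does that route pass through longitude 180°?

No

Signed shortest Δλ = ((161.505 − 166.627 + 180) mod 360) − 180 = -5.122°.
Going west by 5.122° from +166.627° reaches +161.505° without touching 180°.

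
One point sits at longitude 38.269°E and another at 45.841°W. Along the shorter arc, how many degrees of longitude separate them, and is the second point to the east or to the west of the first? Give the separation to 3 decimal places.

Raw difference: -45.841 − 38.269 = -84.11°.
Normalise into (−180°, 180°]: -84.11° stays -84.11°.
Negative ⇒ the second point lies to the west; separation 84.110°.

84.110° west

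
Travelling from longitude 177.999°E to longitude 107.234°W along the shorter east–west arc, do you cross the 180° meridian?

Yes

Naïve |-107.234 − 177.999| = 285.233° > 180°, so the shorter arc goes the other way round — across 180°.
Signed shortest Δλ = ((-107.234 − 177.999 + 180) mod 360) − 180 = 74.767°.
Going east by 74.767° from +177.999° passes through 180° before reaching -107.234°.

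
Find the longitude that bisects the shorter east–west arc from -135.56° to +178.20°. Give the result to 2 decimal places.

-158.68°

Signed shortest Δλ from -135.56° to +178.20° is -46.24°.
Midpoint longitude = -135.56° + (-46.24°)/2 = -135.56° − 23.12° = -158.68°.
(The naïve average (-135.56 + +178.20)/2 = 21.32° is on the wrong side of the globe.)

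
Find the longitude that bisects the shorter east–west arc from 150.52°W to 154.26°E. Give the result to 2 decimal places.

Signed shortest Δλ from -150.52° to +154.26° is -55.22°.
Midpoint longitude = -150.52° + (-55.22°)/2 = -150.52° − 27.61° = -178.13°.
(The naïve average (-150.52 + +154.26)/2 = 1.87° is on the wrong side of the globe.)

178.13°W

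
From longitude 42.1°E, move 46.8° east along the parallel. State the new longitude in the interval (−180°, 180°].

Start at +42.1°; shift +46.8° → +88.9°.
+88.9° already lies in (−180°, 180°].

88.9°E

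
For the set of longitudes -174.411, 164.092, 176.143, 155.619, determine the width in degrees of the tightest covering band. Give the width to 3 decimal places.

Sort the longitudes: -174.411°, +155.619°, +164.092°, +176.143°.
Eastward gaps between consecutive values (wrapping around): 330.030°, 8.473°, 12.051°, 9.446°.
Largest gap = 330.030° ⇒ minimal covering band is its complement: 360° − 330.030° = 29.970°.
Band runs from +155.619° eastward to -174.411°, crossing the antimeridian.

29.970°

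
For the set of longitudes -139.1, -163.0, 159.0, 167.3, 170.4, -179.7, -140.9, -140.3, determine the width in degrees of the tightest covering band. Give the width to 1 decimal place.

61.9°

Sort the longitudes: -179.7°, -163.0°, -140.9°, -140.3°, -139.1°, +159.0°, +167.3°, +170.4°.
Eastward gaps between consecutive values (wrapping around): 16.7°, 22.1°, 0.6°, 1.2°, 298.1°, 8.3°, 3.1°, 9.9°.
Largest gap = 298.1° ⇒ minimal covering band is its complement: 360° − 298.1° = 61.9°.
Band runs from +159.0° eastward to -139.1°, crossing the antimeridian.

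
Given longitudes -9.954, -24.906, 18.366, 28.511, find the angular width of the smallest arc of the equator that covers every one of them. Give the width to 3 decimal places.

53.417°

Sort the longitudes: -24.906°, -9.954°, +18.366°, +28.511°.
Eastward gaps between consecutive values (wrapping around): 14.952°, 28.320°, 10.145°, 306.583°.
Largest gap = 306.583° ⇒ minimal covering band is its complement: 360° − 306.583° = 53.417°.
Band runs from -24.906° eastward to +28.511°.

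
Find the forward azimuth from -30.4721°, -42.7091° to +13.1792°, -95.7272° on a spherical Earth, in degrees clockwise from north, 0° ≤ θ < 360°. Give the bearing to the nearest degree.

Δλ = -95.7272 − -42.7091 = -53.0181°.
θ = atan2( sin Δλ · cos φ₂ , cos φ₁ · sin φ₂ − sin φ₁ · cos φ₂ · cos Δλ )
  = atan2(-0.77779, 0.49353) = -57.603° → normalised to [0°, 360°): 302.397°.

302°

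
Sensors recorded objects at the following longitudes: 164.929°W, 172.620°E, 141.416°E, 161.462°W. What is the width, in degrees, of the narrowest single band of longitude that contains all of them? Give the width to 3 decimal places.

57.122°

Sort the longitudes: -164.929°, -161.462°, +141.416°, +172.620°.
Eastward gaps between consecutive values (wrapping around): 3.467°, 302.878°, 31.204°, 22.451°.
Largest gap = 302.878° ⇒ minimal covering band is its complement: 360° − 302.878° = 57.122°.
Band runs from +141.416° eastward to -161.462°, crossing the antimeridian.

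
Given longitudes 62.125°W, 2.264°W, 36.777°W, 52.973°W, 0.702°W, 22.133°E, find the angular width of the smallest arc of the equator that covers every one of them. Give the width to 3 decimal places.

Sort the longitudes: -62.125°, -52.973°, -36.777°, -2.264°, -0.702°, +22.133°.
Eastward gaps between consecutive values (wrapping around): 9.152°, 16.196°, 34.513°, 1.562°, 22.835°, 275.742°.
Largest gap = 275.742° ⇒ minimal covering band is its complement: 360° − 275.742° = 84.258°.
Band runs from -62.125° eastward to +22.133°.

84.258°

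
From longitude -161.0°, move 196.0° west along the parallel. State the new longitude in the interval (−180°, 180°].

+3.0°

Start at -161.0°; shift −196.0° → -357.0°.
-357.0° lies outside (−180°, 180°]; add 360° → +3.0°.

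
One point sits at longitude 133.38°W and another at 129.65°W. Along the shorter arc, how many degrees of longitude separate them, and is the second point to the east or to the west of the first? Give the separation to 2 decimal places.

3.73° east

Raw difference: -129.65 − -133.38 = 3.73°.
Normalise into (−180°, 180°]: 3.73° stays 3.73°.
Positive ⇒ the second point lies to the east; separation 3.73°.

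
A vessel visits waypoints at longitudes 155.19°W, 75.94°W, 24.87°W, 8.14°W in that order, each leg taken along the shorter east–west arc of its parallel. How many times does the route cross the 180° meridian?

0

Leg 1: -155.19° → -75.94°, shortest Δλ = 79.25° (east) — does not cross 180°.
Leg 2: -75.94° → -24.87°, shortest Δλ = 51.07° (east) — does not cross 180°.
Leg 3: -24.87° → -8.14°, shortest Δλ = 16.73° (east) — does not cross 180°.
Total crossings: 0.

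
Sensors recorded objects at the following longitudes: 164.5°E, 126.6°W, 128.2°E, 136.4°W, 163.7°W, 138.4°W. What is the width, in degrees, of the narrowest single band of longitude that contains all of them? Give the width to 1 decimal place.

105.2°

Sort the longitudes: -163.7°, -138.4°, -136.4°, -126.6°, +128.2°, +164.5°.
Eastward gaps between consecutive values (wrapping around): 25.3°, 2.0°, 9.8°, 254.8°, 36.3°, 31.8°.
Largest gap = 254.8° ⇒ minimal covering band is its complement: 360° − 254.8° = 105.2°.
Band runs from +128.2° eastward to -126.6°, crossing the antimeridian.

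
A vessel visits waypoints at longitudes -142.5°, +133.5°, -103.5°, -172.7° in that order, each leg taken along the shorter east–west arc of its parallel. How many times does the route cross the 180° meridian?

Leg 1: -142.5° → +133.5°, shortest Δλ = -84.0° (west) — crosses 180°.
Leg 2: +133.5° → -103.5°, shortest Δλ = 123.0° (east) — crosses 180°.
Leg 3: -103.5° → -172.7°, shortest Δλ = -69.2° (west) — does not cross 180°.
Total crossings: 2.

2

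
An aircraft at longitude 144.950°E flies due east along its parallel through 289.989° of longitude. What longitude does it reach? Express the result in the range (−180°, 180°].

Start at +144.950°; shift +289.989° → +434.939°.
+434.939° lies outside (−180°, 180°]; subtract 360° → +74.939°.

74.939°E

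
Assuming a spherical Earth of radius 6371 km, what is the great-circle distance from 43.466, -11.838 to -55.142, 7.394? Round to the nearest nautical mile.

6001 nmi

Δλ = 7.394 − -11.838 = 19.232°.
Δφ = -55.142 − 43.466 = -98.608°.
a = sin²(Δφ/2) + cos φ₁ · cos φ₂ · sin²(Δλ/2) = 0.586412.
c = 2·atan2(√a, √(1−a)) = 1.74449 rad → d = 6371·c ≈ 11114.16 km ≈ 6001.16 nmi.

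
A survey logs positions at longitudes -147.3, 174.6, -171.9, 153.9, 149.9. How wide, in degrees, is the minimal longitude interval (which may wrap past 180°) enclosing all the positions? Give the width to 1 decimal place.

62.8°

Sort the longitudes: -171.9°, -147.3°, +149.9°, +153.9°, +174.6°.
Eastward gaps between consecutive values (wrapping around): 24.6°, 297.2°, 4.0°, 20.7°, 13.5°.
Largest gap = 297.2° ⇒ minimal covering band is its complement: 360° − 297.2° = 62.8°.
Band runs from +149.9° eastward to -147.3°, crossing the antimeridian.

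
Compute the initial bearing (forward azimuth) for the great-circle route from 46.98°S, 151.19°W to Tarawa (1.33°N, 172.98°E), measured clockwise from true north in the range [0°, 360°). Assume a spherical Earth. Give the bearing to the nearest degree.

Δλ = 172.98 − -151.19 = 324.17°; wrapped into (−180°, 180°]: -35.83°.
θ = atan2( sin Δλ · cos φ₂ , cos φ₁ · sin φ₂ − sin φ₁ · cos φ₂ · cos Δλ )
  = atan2(-0.58522, 0.60843) = -43.886° → normalised to [0°, 360°): 316.114°.

316°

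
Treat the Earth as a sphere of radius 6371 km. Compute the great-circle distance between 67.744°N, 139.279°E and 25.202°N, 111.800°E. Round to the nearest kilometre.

5084 km

Δλ = 111.800 − 139.279 = -27.479°.
Δφ = 25.202 − 67.744 = -42.542°.
a = sin²(Δφ/2) + cos φ₁ · cos φ₂ · sin²(Δλ/2) = 0.150940.
c = 2·atan2(√a, √(1−a)) = 0.79803 rad → d = 6371·c ≈ 5084.24 km.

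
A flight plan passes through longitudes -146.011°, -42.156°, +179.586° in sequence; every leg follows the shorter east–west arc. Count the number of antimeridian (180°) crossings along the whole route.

1

Leg 1: -146.011° → -42.156°, shortest Δλ = 103.855° (east) — does not cross 180°.
Leg 2: -42.156° → +179.586°, shortest Δλ = -138.258° (west) — crosses 180°.
Total crossings: 1.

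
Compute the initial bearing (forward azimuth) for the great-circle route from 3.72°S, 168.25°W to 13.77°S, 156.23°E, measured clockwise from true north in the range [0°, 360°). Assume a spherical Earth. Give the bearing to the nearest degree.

Δλ = 156.23 − -168.25 = 324.48°; wrapped into (−180°, 180°]: -35.52°.
θ = atan2( sin Δλ · cos φ₂ , cos φ₁ · sin φ₂ − sin φ₁ · cos φ₂ · cos Δλ )
  = atan2(-0.56429, -0.18623) = -108.265° → normalised to [0°, 360°): 251.735°.

252°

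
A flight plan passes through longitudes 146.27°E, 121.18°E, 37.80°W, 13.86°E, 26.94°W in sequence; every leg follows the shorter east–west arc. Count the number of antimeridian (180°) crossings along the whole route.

0

Leg 1: +146.27° → +121.18°, shortest Δλ = -25.09° (west) — does not cross 180°.
Leg 2: +121.18° → -37.80°, shortest Δλ = -158.98° (west) — does not cross 180°.
Leg 3: -37.80° → +13.86°, shortest Δλ = 51.66° (east) — does not cross 180°.
Leg 4: +13.86° → -26.94°, shortest Δλ = -40.8° (west) — does not cross 180°.
Total crossings: 0.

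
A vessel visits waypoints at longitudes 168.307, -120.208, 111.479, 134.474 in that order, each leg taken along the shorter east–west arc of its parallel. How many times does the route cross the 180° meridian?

Leg 1: +168.307° → -120.208°, shortest Δλ = 71.485° (east) — crosses 180°.
Leg 2: -120.208° → +111.479°, shortest Δλ = -128.313° (west) — crosses 180°.
Leg 3: +111.479° → +134.474°, shortest Δλ = 22.995° (east) — does not cross 180°.
Total crossings: 2.

2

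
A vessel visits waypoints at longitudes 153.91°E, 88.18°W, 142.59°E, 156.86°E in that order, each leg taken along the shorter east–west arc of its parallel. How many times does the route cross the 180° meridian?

2

Leg 1: +153.91° → -88.18°, shortest Δλ = 117.91° (east) — crosses 180°.
Leg 2: -88.18° → +142.59°, shortest Δλ = -129.23° (west) — crosses 180°.
Leg 3: +142.59° → +156.86°, shortest Δλ = 14.27° (east) — does not cross 180°.
Total crossings: 2.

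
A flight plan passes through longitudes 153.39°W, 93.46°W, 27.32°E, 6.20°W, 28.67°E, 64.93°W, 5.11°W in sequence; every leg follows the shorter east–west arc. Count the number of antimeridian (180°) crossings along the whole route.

0

Leg 1: -153.39° → -93.46°, shortest Δλ = 59.93° (east) — does not cross 180°.
Leg 2: -93.46° → +27.32°, shortest Δλ = 120.78° (east) — does not cross 180°.
Leg 3: +27.32° → -6.20°, shortest Δλ = -33.52° (west) — does not cross 180°.
Leg 4: -6.20° → +28.67°, shortest Δλ = 34.87° (east) — does not cross 180°.
Leg 5: +28.67° → -64.93°, shortest Δλ = -93.6° (west) — does not cross 180°.
Leg 6: -64.93° → -5.11°, shortest Δλ = 59.82° (east) — does not cross 180°.
Total crossings: 0.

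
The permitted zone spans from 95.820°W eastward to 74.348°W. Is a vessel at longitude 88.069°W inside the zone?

Band width going east from -95.820° to -74.348°: ((-74.348 − -95.820) mod 360) = 21.472°.
Offset of -88.069° east of the west edge: ((-88.069 − -95.820) mod 360) = 7.751°.
7.751° ≤ 21.472° ⇒ inside.

Yes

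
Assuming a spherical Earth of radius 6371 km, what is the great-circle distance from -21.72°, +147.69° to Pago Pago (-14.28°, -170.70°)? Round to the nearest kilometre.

Δλ = -170.70 − 147.69 = -318.39°; wrapped into (−180°, 180°]: 41.61°.
Δφ = -14.28 − -21.72 = 7.44°.
a = sin²(Δφ/2) + cos φ₁ · cos φ₂ · sin²(Δλ/2) = 0.117790.
c = 2·atan2(√a, √(1−a)) = 0.70066 rad → d = 6371·c ≈ 4463.88 km.

4464 km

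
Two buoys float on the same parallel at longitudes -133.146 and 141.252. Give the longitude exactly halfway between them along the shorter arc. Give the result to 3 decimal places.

-175.947°

Signed shortest Δλ from -133.146° to +141.252° is -85.602°.
Midpoint longitude = -133.146° + (-85.602°)/2 = -133.146° − 42.801° = -175.947°.
(The naïve average (-133.146 + +141.252)/2 = 4.053° is on the wrong side of the globe.)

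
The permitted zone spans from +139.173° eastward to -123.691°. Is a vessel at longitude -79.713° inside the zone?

Band width going east from +139.173° to -123.691°: ((-123.691 − 139.173) mod 360) = 97.136°.
Offset of -79.713° east of the west edge: ((-79.713 − 139.173) mod 360) = 141.114°.
141.114° > 97.136° ⇒ outside.

No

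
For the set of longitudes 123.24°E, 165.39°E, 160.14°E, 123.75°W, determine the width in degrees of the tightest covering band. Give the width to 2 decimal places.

Sort the longitudes: -123.75°, +123.24°, +160.14°, +165.39°.
Eastward gaps between consecutive values (wrapping around): 246.99°, 36.90°, 5.25°, 70.86°.
Largest gap = 246.99° ⇒ minimal covering band is its complement: 360° − 246.99° = 113.01°.
Band runs from +123.24° eastward to -123.75°, crossing the antimeridian.

113.01°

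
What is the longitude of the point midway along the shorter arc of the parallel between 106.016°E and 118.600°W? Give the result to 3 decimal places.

Signed shortest Δλ from +106.016° to -118.600° is +135.384°.
Midpoint longitude = +106.016° + (+135.384°)/2 = +106.016° + 67.692° = +173.708°.
(The naïve average (+106.016 + -118.600)/2 = -6.292° is on the wrong side of the globe.)

173.708°E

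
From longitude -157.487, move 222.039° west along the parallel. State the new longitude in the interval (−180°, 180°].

-19.526°

Start at -157.487°; shift −222.039° → -379.526°.
-379.526° lies outside (−180°, 180°]; add 360° → -19.526°.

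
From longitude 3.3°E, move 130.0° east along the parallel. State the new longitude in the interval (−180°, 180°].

133.3°E

Start at +3.3°; shift +130.0° → +133.3°.
+133.3° already lies in (−180°, 180°].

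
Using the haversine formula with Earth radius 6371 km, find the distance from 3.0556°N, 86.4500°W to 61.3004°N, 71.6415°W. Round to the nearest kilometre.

6595 km

Δλ = -71.6415 − -86.4500 = 14.8085°.
Δφ = 61.3004 − 3.0556 = 58.2448°.
a = sin²(Δφ/2) + cos φ₁ · cos φ₂ · sin²(Δλ/2) = 0.244818.
c = 2·atan2(√a, √(1−a)) = 1.03519 rad → d = 6371·c ≈ 6595.19 km.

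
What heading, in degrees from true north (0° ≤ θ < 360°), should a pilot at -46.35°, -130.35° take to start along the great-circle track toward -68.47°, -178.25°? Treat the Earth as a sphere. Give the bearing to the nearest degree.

Δλ = -178.25 − -130.35 = -47.90°.
θ = atan2( sin Δλ · cos φ₂ , cos φ₁ · sin φ₂ − sin φ₁ · cos φ₂ · cos Δλ )
  = atan2(-0.27230, -0.46406) = -149.597° → normalised to [0°, 360°): 210.403°.

210°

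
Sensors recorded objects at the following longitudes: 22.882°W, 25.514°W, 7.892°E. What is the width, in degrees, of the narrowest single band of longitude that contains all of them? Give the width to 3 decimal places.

Sort the longitudes: -25.514°, -22.882°, +7.892°.
Eastward gaps between consecutive values (wrapping around): 2.632°, 30.774°, 326.594°.
Largest gap = 326.594° ⇒ minimal covering band is its complement: 360° − 326.594° = 33.406°.
Band runs from -25.514° eastward to +7.892°.

33.406°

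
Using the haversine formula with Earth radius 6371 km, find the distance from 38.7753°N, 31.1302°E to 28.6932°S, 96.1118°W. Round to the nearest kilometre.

Δλ = -96.1118 − 31.1302 = -127.2420°.
Δφ = -28.6932 − 38.7753 = -67.4685°.
a = sin²(Δφ/2) + cos φ₁ · cos φ₂ · sin²(Δλ/2) = 0.857276.
c = 2·atan2(√a, √(1−a)) = 2.36678 rad → d = 6371·c ≈ 15078.76 km.

15079 km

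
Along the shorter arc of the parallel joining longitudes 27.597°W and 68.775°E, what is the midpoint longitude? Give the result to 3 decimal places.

Signed shortest Δλ from -27.597° to +68.775° is +96.372°.
Midpoint longitude = -27.597° + (+96.372°)/2 = -27.597° + 48.186° = +20.589°.

20.589°E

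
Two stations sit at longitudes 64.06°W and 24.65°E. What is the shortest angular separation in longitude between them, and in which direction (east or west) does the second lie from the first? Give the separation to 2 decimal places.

Raw difference: 24.65 − -64.06 = 88.71°.
Normalise into (−180°, 180°]: 88.71° stays 88.71°.
Positive ⇒ the second point lies to the east; separation 88.71°.

88.71° east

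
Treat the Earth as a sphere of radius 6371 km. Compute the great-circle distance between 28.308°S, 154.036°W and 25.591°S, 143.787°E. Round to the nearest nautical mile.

Δλ = 143.787 − -154.036 = 297.823°; wrapped into (−180°, 180°]: -62.177°.
Δφ = -25.591 − -28.308 = 2.717°.
a = sin²(Δφ/2) + cos φ₁ · cos φ₂ · sin²(Δλ/2) = 0.212277.
c = 2·atan2(√a, √(1−a)) = 0.95765 rad → d = 6371·c ≈ 6101.17 km ≈ 3294.37 nmi.

3294 nmi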